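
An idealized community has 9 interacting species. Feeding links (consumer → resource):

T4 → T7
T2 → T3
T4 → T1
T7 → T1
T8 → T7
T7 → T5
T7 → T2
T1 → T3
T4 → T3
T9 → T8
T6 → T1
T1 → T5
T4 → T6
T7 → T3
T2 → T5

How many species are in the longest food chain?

5 species

One longest chain: T3 → T1 → T7 → T8 → T9.
It has 5 species and 4 links.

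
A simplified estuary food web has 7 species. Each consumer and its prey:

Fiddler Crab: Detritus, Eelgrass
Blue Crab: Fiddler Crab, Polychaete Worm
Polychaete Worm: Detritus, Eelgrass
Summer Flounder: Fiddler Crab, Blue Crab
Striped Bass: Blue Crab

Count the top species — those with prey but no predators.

2

Top species (has prey, but nothing eats it): Striped Bass, Summer Flounder.
Count: 2.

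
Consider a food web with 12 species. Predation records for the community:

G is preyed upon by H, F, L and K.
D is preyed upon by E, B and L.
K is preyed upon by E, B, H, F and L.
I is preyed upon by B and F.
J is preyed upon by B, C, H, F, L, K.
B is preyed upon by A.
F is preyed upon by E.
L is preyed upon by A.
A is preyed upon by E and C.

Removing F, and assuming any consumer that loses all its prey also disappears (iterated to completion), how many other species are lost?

Remove F.
Every predator of it retains at least one other prey: E still has D, K, A.
No consumer loses all prey, so no secondary extinctions occur.

0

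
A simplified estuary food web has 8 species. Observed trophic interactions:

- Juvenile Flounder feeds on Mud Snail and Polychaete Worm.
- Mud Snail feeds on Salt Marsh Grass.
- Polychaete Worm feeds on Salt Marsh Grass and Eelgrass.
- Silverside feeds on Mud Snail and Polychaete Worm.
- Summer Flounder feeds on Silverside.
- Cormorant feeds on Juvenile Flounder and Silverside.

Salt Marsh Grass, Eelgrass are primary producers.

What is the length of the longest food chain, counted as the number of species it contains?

One longest chain: Salt Marsh Grass → Polychaete Worm → Silverside → Summer Flounder.
It has 4 species and 3 links.

4 species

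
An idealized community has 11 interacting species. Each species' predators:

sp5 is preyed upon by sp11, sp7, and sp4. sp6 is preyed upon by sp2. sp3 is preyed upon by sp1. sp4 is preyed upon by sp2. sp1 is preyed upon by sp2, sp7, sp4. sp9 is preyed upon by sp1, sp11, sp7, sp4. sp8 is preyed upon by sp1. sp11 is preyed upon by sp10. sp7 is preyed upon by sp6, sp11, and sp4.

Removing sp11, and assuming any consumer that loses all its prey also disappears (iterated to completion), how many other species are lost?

1

Remove sp11.
Round 1: sp10 (all prey gone) → extinct.
No further losses. Total secondary extinctions: 1.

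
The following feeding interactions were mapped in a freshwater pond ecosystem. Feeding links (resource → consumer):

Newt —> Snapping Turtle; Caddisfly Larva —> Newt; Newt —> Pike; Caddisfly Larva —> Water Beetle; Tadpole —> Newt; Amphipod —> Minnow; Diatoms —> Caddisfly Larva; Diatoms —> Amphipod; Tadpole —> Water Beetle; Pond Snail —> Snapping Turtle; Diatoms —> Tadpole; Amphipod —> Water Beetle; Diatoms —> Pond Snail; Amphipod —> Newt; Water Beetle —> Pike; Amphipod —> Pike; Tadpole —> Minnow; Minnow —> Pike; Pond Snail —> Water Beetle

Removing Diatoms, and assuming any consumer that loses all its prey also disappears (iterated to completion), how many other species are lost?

9

Remove Diatoms.
Round 1: Caddisfly Larva (all prey gone), Amphipod (all prey gone), Pond Snail (all prey gone), Tadpole (all prey gone) → extinct.
Round 2: Water Beetle (all prey gone), Minnow (all prey gone), Newt (all prey gone) → extinct.
Round 3: Pike (all prey gone), Snapping Turtle (all prey gone) → extinct.
No further losses. Total secondary extinctions: 9.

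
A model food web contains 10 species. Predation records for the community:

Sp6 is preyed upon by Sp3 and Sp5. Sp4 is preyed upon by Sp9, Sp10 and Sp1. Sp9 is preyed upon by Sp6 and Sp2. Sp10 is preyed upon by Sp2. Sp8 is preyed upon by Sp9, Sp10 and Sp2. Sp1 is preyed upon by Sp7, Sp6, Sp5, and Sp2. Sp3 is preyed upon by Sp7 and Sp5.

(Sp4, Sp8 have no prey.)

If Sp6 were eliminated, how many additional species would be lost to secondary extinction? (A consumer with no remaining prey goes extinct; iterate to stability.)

Remove Sp6.
Round 1: Sp3 (all prey gone) → extinct.
No further losses. Total secondary extinctions: 1.

1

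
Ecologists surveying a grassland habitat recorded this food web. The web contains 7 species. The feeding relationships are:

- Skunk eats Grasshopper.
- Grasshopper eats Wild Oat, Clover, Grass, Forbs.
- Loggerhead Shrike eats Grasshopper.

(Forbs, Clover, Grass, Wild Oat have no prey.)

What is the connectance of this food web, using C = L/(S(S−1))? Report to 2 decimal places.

C = 0.14

The web has S = 7 species and L = 6 feeding links.
C = L / (S(S−1)) = 6 / 42 = 0.1429 ≈ 0.14.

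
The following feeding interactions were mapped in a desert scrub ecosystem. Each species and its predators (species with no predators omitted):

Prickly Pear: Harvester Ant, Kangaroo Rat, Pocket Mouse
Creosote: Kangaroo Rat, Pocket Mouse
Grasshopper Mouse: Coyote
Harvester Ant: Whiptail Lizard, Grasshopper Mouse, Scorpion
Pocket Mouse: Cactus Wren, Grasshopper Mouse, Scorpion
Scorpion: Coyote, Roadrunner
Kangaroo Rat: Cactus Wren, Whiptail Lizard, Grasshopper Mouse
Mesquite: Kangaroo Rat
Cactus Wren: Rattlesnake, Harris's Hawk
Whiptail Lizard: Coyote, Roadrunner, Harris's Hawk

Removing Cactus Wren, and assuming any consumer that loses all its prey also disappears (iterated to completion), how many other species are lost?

Remove Cactus Wren.
Round 1: Rattlesnake (all prey gone) → extinct.
No further losses. Total secondary extinctions: 1.

1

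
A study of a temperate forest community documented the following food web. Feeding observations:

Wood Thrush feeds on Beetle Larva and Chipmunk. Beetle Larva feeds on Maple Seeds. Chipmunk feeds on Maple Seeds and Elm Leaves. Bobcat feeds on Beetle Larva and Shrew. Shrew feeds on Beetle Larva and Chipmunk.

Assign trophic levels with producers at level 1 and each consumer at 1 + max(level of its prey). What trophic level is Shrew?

Trophic level 3

Maple Seeds is a producer → level 1.
Chipmunk eats Maple Seeds (level 1); other prey at levels: Elm Leaves 1 → level 2.
Shrew eats Chipmunk (level 2); other prey at levels: Beetle Larva 2 → level 3.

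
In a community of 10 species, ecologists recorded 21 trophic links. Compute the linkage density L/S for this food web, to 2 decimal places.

L/S = 2.10

There are L = 21 links among S = 10 species.
L/S = 21/10 = 2.1000 ≈ 2.10.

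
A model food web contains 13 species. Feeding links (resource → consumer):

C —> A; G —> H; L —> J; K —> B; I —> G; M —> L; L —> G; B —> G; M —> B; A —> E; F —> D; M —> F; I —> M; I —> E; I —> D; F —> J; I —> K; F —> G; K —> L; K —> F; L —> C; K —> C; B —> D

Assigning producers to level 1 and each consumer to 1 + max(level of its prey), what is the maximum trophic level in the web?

Producers (level 1): I.
I → K → L → C → A → E gives E level 6.
No species has a prey at level 6, so no species reaches level 7.

6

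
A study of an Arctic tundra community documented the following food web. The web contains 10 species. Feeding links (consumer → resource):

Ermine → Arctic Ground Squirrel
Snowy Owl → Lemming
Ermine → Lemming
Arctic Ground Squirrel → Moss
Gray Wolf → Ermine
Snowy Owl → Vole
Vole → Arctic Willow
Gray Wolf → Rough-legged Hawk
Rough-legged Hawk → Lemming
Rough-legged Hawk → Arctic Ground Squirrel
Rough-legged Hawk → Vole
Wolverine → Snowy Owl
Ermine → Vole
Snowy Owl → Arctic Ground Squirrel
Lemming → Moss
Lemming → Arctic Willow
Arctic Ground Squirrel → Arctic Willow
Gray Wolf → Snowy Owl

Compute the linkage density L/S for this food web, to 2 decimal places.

There are L = 18 links among S = 10 species.
L/S = 18/10 = 1.8000 ≈ 1.80.

L/S = 1.80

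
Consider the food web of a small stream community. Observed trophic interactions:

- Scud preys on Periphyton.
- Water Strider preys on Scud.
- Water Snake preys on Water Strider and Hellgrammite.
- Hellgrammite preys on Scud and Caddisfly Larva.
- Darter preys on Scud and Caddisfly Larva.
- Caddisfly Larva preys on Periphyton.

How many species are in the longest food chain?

One longest chain: Periphyton → Scud → Water Strider → Water Snake.
It has 4 species and 3 links.

4 species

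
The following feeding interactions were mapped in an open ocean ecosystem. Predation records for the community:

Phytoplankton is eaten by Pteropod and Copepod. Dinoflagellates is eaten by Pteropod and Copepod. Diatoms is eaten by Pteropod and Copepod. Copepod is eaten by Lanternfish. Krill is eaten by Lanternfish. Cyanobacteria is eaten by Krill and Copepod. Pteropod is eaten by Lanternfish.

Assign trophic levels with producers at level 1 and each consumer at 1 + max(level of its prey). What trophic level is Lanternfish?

Trophic level 3

Phytoplankton is a producer → level 1.
Pteropod eats Phytoplankton (level 1); other prey at levels: Diatoms 1, Dinoflagellates 1 → level 2.
Lanternfish eats Pteropod (level 2); other prey at levels: Copepod 2, Krill 2 → level 3.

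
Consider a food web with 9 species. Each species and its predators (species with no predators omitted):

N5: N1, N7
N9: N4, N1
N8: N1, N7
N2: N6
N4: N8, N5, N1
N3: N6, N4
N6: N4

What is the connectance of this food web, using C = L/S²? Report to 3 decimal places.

C = 0.160

The web has S = 9 species and L = 13 feeding links.
C = L / S² = 13 / 81 = 0.1605 ≈ 0.160.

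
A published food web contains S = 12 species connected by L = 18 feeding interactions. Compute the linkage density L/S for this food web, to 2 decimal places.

L/S = 1.50

There are L = 18 links among S = 12 species.
L/S = 18/12 = 1.5000 ≈ 1.50.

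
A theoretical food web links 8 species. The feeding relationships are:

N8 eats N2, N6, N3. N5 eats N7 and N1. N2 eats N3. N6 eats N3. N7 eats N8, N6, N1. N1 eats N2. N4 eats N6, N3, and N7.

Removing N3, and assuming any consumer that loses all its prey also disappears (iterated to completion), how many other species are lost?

Remove N3.
Round 1: N2 (all prey gone), N6 (all prey gone) → extinct.
Round 2: N8 (all prey gone), N1 (all prey gone) → extinct.
Round 3: N7 (all prey gone) → extinct.
Round 4: N5 (all prey gone), N4 (all prey gone) → extinct.
No further losses. Total secondary extinctions: 7.

7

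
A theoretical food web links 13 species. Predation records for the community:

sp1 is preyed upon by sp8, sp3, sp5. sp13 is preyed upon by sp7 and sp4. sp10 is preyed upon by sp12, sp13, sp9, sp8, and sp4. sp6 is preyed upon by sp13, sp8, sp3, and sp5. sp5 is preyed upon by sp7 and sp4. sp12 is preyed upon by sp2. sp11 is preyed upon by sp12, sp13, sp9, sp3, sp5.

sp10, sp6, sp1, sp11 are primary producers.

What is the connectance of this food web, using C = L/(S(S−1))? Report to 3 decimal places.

C = 0.141

The web has S = 13 species and L = 22 feeding links.
C = L / (S(S−1)) = 22 / 156 = 0.1410 ≈ 0.141.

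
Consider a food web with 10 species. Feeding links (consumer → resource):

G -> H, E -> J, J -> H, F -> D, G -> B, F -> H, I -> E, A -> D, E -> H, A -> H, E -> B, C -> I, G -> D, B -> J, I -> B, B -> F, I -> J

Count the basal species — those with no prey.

Basal species (no prey listed): D, H.
Count: 2.

2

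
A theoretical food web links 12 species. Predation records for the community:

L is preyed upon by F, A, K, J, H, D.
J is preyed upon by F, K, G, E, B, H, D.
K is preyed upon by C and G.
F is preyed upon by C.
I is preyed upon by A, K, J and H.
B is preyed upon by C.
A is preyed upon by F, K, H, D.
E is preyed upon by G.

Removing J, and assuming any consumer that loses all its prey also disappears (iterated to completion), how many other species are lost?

Remove J.
Round 1: B (all prey gone), E (all prey gone) → extinct.
No further losses. Total secondary extinctions: 2.

2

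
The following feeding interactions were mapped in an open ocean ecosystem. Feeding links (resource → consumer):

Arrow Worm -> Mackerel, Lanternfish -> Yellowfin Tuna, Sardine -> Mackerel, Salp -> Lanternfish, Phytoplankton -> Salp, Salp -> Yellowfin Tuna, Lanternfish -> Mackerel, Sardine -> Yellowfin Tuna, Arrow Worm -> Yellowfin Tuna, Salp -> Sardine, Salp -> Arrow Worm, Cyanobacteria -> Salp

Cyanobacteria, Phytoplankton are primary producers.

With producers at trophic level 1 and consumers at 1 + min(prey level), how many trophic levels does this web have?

Producers (level 1): Cyanobacteria, Phytoplankton.
Following each consumer down to its lowest-level prey: Cyanobacteria → Salp → Arrow Worm → Mackerel (levels 1 through 4).
All prey of Mackerel (Arrow Worm 3, Sardine 3, Lanternfish 3) are at level 3 or above, so Mackerel is at level 1 + 3 = 4.
Every consumer has at least one prey at level 3 or below, so none exceeds level 4.

4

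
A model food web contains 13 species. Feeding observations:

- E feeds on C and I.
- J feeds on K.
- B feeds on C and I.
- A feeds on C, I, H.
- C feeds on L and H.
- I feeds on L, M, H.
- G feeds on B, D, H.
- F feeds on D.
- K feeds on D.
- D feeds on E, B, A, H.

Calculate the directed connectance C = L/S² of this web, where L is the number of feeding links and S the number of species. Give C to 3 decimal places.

The web has S = 13 species and L = 22 feeding links.
C = L / S² = 22 / 169 = 0.1302 ≈ 0.130.

C = 0.130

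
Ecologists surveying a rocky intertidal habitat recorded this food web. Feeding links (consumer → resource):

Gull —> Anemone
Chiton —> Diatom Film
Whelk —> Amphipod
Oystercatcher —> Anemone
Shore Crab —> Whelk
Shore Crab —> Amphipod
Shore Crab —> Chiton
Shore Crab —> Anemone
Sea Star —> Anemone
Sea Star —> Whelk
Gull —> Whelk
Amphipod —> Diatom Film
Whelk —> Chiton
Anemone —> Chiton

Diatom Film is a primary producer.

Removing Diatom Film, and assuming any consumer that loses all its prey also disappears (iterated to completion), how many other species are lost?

8

Remove Diatom Film.
Round 1: Amphipod (all prey gone), Chiton (all prey gone) → extinct.
Round 2: Anemone (all prey gone), Whelk (all prey gone) → extinct.
Round 3: Sea Star (all prey gone), Gull (all prey gone), Oystercatcher (all prey gone), Shore Crab (all prey gone) → extinct.
No further losses. Total secondary extinctions: 8.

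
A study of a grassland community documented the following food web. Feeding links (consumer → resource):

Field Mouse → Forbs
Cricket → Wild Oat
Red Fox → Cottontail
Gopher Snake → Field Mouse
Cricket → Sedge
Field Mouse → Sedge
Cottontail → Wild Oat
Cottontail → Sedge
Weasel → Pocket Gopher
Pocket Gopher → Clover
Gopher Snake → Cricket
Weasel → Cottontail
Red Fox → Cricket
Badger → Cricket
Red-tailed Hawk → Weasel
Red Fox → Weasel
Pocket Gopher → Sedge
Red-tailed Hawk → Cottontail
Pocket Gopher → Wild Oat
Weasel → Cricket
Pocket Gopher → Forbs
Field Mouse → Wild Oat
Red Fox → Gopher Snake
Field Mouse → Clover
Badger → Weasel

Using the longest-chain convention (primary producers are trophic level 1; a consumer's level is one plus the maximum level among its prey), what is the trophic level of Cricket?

Trophic level 2

Wild Oat is a producer → level 1.
Cricket eats Wild Oat (level 1); other prey at levels: Sedge 1 → level 2.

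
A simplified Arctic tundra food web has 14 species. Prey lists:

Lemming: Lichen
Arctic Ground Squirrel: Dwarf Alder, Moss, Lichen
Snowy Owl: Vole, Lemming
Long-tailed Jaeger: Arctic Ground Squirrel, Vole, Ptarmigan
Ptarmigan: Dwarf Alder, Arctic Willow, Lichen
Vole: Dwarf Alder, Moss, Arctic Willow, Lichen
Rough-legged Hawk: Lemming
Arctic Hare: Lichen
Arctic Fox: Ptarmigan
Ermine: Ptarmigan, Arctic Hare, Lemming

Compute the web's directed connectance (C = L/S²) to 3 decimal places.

The web has S = 14 species and L = 22 feeding links.
C = L / S² = 22 / 196 = 0.1122 ≈ 0.112.

C = 0.112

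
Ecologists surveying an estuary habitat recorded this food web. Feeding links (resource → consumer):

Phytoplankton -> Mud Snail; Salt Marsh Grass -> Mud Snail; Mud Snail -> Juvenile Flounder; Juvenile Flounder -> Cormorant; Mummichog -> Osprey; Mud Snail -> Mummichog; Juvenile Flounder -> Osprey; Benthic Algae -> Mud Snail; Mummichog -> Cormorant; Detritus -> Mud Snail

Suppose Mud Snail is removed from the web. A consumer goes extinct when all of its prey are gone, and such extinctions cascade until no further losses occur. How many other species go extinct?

4

Remove Mud Snail.
Round 1: Mummichog (all prey gone), Juvenile Flounder (all prey gone) → extinct.
Round 2: Osprey (all prey gone), Cormorant (all prey gone) → extinct.
No further losses. Total secondary extinctions: 4.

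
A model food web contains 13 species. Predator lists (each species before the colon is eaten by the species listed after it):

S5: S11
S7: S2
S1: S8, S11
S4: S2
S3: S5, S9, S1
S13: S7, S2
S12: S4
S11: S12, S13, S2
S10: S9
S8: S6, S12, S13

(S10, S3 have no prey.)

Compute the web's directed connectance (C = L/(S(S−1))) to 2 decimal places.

The web has S = 13 species and L = 18 feeding links.
C = L / (S(S−1)) = 18 / 156 = 0.1154 ≈ 0.12.

C = 0.12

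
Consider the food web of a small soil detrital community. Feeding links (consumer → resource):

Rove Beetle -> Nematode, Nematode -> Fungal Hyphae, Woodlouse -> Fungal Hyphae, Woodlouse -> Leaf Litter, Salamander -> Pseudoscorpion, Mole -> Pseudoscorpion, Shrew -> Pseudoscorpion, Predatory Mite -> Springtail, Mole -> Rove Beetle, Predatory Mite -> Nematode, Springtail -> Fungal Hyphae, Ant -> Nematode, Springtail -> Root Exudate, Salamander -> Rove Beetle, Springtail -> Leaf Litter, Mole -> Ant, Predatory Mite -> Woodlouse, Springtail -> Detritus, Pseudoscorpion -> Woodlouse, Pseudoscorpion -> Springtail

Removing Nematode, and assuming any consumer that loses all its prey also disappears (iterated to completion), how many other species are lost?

Remove Nematode.
Round 1: Rove Beetle (all prey gone), Ant (all prey gone) → extinct.
No further losses. Total secondary extinctions: 2.

2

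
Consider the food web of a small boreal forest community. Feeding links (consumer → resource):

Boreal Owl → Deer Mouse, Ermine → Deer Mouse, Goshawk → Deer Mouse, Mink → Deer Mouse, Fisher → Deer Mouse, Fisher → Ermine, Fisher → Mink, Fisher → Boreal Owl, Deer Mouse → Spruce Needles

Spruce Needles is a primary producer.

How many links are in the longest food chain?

One longest chain: Spruce Needles → Deer Mouse → Mink → Fisher.
It has 4 species and 3 links.

3 links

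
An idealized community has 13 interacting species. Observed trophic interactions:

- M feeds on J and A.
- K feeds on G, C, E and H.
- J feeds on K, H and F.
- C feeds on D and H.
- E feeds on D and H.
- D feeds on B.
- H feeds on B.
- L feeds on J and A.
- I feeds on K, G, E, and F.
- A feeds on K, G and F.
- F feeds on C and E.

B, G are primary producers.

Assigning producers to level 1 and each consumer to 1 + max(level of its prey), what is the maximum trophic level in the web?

Producers (level 1): B, G.
B → H → E → K → A → L gives L level 6.
No species has a prey at level 6, so no species reaches level 7.

6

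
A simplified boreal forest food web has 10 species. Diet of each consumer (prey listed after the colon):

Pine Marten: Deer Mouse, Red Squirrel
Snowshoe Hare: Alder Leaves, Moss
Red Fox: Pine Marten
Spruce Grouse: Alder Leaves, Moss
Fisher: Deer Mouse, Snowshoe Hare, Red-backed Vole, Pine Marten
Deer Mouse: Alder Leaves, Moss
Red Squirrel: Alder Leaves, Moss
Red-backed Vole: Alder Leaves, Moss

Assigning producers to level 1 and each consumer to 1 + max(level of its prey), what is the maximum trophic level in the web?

4

Producers (level 1): Alder Leaves, Moss.
Alder Leaves → Deer Mouse → Pine Marten → Fisher gives Fisher level 4.
No species has a prey at level 4, so no species reaches level 5.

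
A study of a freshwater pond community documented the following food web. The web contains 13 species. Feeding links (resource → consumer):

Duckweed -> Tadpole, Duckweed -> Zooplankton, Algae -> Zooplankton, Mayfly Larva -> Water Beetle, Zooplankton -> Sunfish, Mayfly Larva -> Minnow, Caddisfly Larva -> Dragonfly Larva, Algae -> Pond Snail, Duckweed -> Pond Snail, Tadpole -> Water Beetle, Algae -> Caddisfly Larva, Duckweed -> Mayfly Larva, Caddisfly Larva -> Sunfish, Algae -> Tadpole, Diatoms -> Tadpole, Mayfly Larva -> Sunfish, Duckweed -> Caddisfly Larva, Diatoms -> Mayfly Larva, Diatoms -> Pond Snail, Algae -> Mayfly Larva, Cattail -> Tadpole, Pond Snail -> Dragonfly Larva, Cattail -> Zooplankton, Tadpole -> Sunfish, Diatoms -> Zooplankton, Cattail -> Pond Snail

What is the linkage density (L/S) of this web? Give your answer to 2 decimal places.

There are L = 26 links among S = 13 species.
L/S = 26/13 = 2.0000 ≈ 2.00.

L/S = 2.00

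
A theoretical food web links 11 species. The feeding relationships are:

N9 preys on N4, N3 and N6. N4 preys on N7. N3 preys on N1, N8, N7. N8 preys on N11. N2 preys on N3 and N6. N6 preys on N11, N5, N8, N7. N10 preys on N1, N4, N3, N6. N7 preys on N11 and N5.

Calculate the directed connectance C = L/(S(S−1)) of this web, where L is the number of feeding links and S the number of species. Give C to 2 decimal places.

The web has S = 11 species and L = 20 feeding links.
C = L / (S(S−1)) = 20 / 110 = 0.1818 ≈ 0.18.

C = 0.18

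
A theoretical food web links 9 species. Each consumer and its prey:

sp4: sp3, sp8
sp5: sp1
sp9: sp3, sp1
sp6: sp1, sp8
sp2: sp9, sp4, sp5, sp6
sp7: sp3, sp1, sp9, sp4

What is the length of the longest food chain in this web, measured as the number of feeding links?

One longest chain: sp3 → sp9 → sp2.
It has 3 species and 2 links.

2 links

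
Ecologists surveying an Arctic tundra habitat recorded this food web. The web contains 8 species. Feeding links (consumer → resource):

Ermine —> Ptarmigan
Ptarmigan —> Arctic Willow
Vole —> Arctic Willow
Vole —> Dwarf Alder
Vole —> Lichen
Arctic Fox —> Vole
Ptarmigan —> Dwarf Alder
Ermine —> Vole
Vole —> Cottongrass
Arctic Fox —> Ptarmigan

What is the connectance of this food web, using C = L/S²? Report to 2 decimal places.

C = 0.16

The web has S = 8 species and L = 10 feeding links.
C = L / S² = 10 / 64 = 0.1562 ≈ 0.16.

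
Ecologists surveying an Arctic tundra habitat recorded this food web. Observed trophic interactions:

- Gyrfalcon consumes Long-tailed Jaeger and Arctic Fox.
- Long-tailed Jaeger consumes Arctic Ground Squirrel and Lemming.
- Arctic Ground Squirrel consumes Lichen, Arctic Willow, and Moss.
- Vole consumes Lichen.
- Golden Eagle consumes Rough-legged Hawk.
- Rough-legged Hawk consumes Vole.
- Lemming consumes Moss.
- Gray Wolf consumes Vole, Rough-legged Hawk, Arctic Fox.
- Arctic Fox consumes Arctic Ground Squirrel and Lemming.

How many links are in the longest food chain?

One longest chain: Lichen → Vole → Rough-legged Hawk → Golden Eagle.
It has 4 species and 3 links.

3 links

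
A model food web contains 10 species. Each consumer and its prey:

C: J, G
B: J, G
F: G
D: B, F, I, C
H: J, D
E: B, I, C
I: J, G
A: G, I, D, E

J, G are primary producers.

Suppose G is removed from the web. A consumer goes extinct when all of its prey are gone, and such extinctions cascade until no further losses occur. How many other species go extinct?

Remove G.
Round 1: F (all prey gone) → extinct.
No further losses. Total secondary extinctions: 1.

1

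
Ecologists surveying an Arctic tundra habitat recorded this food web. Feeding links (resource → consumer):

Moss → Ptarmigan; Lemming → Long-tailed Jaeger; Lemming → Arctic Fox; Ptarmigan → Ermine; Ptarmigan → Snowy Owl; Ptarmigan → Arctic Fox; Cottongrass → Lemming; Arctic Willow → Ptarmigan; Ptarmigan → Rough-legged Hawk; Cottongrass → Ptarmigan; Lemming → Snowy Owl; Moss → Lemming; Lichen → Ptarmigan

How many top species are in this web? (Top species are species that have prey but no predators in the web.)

5

Top species (has prey, but nothing eats it): Ermine, Snowy Owl, Rough-legged Hawk, Long-tailed Jaeger, Arctic Fox.
Count: 5.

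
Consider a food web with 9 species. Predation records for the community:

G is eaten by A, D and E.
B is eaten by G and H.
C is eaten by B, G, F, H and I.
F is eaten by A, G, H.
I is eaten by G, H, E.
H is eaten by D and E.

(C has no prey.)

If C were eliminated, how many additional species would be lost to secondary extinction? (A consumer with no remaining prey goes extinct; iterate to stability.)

Remove C.
Round 1: B (all prey gone), I (all prey gone), F (all prey gone) → extinct.
Round 2: H (all prey gone), G (all prey gone) → extinct.
Round 3: D (all prey gone), A (all prey gone), E (all prey gone) → extinct.
No further losses. Total secondary extinctions: 8.

8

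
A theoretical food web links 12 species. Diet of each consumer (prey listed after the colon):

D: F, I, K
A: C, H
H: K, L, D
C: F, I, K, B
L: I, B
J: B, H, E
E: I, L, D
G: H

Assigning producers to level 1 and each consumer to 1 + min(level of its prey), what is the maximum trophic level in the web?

Producers (level 1): F, I, K, B.
Following each consumer down to its lowest-level prey: F → C → A (levels 1 through 3).
All prey of A (C 2, H 2) are at level 2 or above, so A is at level 1 + 2 = 3.
Every consumer has at least one prey at level 2 or below, so none exceeds level 3.

3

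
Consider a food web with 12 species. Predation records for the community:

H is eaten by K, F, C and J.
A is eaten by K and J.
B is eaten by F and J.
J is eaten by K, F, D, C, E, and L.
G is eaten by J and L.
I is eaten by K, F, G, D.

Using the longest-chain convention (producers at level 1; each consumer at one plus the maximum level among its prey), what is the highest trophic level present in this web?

Producers (level 1): I, H, B, A.
I → G → J → E gives E level 4.
No species has a prey at level 4, so no species reaches level 5.

4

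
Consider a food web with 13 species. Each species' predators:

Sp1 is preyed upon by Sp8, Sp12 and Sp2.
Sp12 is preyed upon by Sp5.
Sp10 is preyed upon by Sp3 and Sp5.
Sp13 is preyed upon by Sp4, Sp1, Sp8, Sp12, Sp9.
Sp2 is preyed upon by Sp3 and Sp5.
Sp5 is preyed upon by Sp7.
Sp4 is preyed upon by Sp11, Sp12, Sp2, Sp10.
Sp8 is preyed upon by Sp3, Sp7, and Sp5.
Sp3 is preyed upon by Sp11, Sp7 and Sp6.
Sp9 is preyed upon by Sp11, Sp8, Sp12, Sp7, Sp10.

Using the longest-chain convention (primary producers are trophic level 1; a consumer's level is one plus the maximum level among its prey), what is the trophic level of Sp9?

Trophic level 2

Sp13 is a producer → level 1.
Sp9 eats Sp13 → level 2.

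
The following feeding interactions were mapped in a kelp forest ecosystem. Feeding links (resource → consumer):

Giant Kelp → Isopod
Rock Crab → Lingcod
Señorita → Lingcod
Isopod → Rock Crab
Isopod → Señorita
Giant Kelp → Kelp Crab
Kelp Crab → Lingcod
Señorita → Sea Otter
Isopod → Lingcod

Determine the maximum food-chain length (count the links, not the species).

3 links

One longest chain: Giant Kelp → Isopod → Señorita → Sea Otter.
It has 4 species and 3 links.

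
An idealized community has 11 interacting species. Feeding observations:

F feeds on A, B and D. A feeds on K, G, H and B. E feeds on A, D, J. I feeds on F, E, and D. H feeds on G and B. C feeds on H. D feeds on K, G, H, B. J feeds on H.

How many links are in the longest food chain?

4 links

One longest chain: G → H → D → F → I.
It has 5 species and 4 links.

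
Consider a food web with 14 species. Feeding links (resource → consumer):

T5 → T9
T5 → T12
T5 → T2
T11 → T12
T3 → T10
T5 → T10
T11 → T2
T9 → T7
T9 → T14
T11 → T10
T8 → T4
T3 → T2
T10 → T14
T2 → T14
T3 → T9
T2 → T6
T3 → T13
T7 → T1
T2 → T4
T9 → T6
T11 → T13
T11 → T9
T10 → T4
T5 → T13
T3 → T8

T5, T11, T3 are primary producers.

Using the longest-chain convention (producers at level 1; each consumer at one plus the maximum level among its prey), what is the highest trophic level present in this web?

Producers (level 1): T5, T11, T3.
T5 → T9 → T7 → T1 gives T1 level 4.
No species has a prey at level 4, so no species reaches level 5.

4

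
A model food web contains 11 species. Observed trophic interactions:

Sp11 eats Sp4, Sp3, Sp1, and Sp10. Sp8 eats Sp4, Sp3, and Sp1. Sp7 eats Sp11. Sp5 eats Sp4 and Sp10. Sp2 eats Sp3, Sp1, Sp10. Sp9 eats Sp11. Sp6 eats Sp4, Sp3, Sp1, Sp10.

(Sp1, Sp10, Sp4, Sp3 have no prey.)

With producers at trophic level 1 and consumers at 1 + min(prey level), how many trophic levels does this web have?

Producers (level 1): Sp1, Sp10, Sp4, Sp3.
Following each consumer down to its lowest-level prey: Sp1 → Sp11 → Sp7 (levels 1 through 3).
All prey of Sp7 (Sp11 2) are at level 2 or above, so Sp7 is at level 1 + 2 = 3.
Every consumer has at least one prey at level 2 or below, so none exceeds level 3.

3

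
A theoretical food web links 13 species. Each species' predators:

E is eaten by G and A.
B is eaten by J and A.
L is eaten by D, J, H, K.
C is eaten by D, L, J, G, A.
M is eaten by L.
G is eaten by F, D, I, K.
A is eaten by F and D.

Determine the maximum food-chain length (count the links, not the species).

One longest chain: C → A → F.
It has 3 species and 2 links.

2 links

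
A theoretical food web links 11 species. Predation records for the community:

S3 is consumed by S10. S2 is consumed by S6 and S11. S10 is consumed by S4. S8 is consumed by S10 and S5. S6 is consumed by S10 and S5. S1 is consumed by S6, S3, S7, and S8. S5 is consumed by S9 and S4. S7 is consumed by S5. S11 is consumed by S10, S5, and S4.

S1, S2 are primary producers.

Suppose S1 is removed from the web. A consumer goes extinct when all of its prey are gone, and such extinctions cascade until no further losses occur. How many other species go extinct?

Remove S1.
Round 1: S8 (all prey gone), S3 (all prey gone), S7 (all prey gone) → extinct.
No further losses. Total secondary extinctions: 3.

3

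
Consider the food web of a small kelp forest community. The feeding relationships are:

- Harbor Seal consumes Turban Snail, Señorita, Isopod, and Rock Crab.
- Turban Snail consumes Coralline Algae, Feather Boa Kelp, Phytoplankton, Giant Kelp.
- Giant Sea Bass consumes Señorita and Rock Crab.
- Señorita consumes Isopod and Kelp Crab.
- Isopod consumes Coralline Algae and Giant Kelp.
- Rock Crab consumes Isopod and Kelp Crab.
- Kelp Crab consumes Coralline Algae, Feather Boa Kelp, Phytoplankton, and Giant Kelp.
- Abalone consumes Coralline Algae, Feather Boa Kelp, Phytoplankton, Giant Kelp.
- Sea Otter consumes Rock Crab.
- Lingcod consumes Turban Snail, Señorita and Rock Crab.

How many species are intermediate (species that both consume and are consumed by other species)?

5

Intermediate species (has both prey and predators): Kelp Crab, Turban Snail, Isopod, Señorita, Rock Crab.
Count: 5.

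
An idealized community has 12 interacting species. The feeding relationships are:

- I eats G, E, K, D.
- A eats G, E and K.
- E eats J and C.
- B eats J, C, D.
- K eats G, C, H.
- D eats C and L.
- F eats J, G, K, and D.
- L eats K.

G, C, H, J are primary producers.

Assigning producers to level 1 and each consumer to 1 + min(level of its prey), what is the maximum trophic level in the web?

3

Producers (level 1): G, C, H, J.
Following each consumer down to its lowest-level prey: G → K → L (levels 1 through 3).
All prey of L (K 2) are at level 2 or above, so L is at level 1 + 2 = 3.
Every consumer has at least one prey at level 2 or below, so none exceeds level 3.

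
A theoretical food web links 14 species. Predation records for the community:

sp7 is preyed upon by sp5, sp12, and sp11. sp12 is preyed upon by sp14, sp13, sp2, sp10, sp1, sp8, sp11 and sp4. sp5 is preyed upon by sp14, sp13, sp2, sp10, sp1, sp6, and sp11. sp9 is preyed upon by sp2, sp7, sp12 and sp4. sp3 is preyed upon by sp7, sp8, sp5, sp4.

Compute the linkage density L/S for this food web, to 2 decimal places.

There are L = 26 links among S = 14 species.
L/S = 26/14 = 1.8571 ≈ 1.86.

L/S = 1.86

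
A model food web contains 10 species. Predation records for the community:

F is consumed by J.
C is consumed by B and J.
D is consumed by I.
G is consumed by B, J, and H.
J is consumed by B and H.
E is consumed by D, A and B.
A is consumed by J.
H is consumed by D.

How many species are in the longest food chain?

6 species

One longest chain: E → A → J → H → D → I.
It has 6 species and 5 links.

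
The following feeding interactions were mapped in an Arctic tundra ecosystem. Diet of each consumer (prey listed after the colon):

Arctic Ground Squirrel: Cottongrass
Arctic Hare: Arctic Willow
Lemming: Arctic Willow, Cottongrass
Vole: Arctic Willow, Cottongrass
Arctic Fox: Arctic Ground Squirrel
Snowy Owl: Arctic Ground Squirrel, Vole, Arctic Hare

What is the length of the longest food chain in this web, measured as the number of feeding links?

2 links

One longest chain: Cottongrass → Arctic Ground Squirrel → Snowy Owl.
It has 3 species and 2 links.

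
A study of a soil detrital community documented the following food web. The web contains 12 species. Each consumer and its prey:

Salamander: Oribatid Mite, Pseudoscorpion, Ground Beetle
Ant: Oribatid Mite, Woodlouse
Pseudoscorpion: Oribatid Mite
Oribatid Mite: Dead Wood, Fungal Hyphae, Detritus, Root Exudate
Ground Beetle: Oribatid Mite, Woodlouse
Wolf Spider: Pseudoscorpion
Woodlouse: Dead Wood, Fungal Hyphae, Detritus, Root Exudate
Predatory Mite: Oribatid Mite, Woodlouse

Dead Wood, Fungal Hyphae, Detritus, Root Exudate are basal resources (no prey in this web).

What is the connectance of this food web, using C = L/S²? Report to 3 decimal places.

C = 0.132

The web has S = 12 species and L = 19 feeding links.
C = L / S² = 19 / 144 = 0.1319 ≈ 0.132.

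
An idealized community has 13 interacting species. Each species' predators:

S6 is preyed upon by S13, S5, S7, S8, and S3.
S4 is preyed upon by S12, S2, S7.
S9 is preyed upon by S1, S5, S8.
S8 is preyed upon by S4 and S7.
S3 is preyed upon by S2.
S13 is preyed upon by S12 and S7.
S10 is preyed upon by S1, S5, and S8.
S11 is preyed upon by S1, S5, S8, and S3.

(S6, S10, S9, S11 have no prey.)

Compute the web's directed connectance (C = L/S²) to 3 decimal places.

C = 0.136

The web has S = 13 species and L = 23 feeding links.
C = L / S² = 23 / 169 = 0.1361 ≈ 0.136.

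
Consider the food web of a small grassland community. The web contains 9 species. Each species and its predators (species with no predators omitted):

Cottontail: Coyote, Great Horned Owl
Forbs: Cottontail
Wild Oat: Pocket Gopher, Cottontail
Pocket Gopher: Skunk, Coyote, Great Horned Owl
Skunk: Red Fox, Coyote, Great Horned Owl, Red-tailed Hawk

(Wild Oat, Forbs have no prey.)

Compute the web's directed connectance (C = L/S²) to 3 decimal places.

The web has S = 9 species and L = 12 feeding links.
C = L / S² = 12 / 81 = 0.1481 ≈ 0.148.

C = 0.148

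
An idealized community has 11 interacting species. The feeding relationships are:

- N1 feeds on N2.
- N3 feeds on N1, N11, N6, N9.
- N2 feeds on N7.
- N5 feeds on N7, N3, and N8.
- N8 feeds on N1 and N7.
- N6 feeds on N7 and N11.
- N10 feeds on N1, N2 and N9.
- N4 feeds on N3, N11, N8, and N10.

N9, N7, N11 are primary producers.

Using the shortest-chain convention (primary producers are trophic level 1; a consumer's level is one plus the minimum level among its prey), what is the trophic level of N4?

Trophic level 2

N11 is a producer → level 1.
N4 eats N11 → level 2.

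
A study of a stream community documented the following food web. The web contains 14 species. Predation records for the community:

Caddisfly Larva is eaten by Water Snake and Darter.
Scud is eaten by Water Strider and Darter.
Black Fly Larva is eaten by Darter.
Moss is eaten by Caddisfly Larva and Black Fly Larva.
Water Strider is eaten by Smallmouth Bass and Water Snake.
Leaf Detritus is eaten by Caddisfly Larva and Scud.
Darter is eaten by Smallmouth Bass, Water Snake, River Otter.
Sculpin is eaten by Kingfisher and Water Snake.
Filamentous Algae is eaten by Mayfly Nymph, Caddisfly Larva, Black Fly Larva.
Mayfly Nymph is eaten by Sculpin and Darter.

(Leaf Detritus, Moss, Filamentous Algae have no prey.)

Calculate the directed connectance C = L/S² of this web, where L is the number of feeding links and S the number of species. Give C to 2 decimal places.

C = 0.11

The web has S = 14 species and L = 21 feeding links.
C = L / S² = 21 / 196 = 0.1071 ≈ 0.11.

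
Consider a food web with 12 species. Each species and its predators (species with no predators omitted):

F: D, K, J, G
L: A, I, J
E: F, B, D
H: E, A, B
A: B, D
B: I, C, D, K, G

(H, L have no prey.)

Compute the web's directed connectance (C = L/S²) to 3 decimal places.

The web has S = 12 species and L = 20 feeding links.
C = L / S² = 20 / 144 = 0.1389 ≈ 0.139.

C = 0.139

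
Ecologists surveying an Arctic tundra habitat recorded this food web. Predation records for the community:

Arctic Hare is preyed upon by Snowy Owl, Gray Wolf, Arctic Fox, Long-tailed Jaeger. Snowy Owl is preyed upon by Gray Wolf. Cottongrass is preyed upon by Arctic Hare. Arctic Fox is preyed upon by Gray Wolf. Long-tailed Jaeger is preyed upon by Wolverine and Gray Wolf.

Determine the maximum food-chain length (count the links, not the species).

3 links

One longest chain: Cottongrass → Arctic Hare → Long-tailed Jaeger → Gray Wolf.
It has 4 species and 3 links.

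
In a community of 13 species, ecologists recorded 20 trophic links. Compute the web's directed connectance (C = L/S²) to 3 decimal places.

C = 0.118

The web has S = 13 species and L = 20 feeding links.
C = L / S² = 20 / 169 = 0.1183 ≈ 0.118.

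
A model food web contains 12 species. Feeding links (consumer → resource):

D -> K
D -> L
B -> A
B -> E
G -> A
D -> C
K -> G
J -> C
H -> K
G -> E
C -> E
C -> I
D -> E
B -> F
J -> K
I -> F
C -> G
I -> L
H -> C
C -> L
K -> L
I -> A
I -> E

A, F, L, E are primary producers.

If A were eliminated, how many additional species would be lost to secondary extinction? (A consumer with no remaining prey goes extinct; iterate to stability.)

0

Remove A.
Every predator of it retains at least one other prey: B still has F, E; G still has E; I still has F, L, E.
No consumer loses all prey, so no secondary extinctions occur.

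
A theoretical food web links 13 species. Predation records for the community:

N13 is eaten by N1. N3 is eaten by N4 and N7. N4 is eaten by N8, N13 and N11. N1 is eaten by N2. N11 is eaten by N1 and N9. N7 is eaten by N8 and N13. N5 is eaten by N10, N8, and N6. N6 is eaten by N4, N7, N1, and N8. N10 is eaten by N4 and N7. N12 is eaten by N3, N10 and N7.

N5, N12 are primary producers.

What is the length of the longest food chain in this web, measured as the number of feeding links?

One longest chain: N5 → N10 → N4 → N11 → N1 → N2.
It has 6 species and 5 links.

5 links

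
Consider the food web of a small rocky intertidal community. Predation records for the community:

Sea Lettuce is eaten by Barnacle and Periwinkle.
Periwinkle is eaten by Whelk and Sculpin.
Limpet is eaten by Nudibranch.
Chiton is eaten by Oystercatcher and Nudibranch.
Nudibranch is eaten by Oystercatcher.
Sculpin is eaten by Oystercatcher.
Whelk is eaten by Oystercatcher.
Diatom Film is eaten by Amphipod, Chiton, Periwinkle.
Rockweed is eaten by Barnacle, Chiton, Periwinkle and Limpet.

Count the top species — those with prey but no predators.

Top species (has prey, but nothing eats it): Barnacle, Amphipod, Oystercatcher.
Count: 3.

3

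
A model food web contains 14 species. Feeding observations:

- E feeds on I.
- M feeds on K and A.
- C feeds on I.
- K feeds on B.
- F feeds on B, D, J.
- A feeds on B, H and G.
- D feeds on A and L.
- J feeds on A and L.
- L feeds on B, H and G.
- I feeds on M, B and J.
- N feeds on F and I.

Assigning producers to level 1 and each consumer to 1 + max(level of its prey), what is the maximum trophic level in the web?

5

Producers (level 1): B, G, H.
B → A → M → I → E gives E level 5.
No species has a prey at level 5, so no species reaches level 6.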